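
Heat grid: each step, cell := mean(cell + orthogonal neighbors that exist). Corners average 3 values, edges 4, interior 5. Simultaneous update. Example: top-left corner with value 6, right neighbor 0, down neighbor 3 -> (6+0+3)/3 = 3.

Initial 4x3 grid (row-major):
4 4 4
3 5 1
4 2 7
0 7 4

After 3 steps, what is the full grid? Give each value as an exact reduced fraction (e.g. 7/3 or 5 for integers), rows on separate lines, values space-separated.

Answer: 769/216 11077/2880 43/12
5411/1440 847/240 1927/480
4829/1440 979/240 631/160
811/216 10933/2880 161/36

Derivation:
After step 1:
  11/3 17/4 3
  4 3 17/4
  9/4 5 7/2
  11/3 13/4 6
After step 2:
  143/36 167/48 23/6
  155/48 41/10 55/16
  179/48 17/5 75/16
  55/18 215/48 17/4
After step 3:
  769/216 11077/2880 43/12
  5411/1440 847/240 1927/480
  4829/1440 979/240 631/160
  811/216 10933/2880 161/36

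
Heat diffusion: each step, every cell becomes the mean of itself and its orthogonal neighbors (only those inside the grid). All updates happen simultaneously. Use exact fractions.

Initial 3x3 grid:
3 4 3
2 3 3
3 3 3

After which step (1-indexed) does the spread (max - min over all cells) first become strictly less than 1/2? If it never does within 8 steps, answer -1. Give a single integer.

Step 1: max=10/3, min=8/3, spread=2/3
Step 2: max=115/36, min=101/36, spread=7/18
  -> spread < 1/2 first at step 2
Step 3: max=1357/432, min=1235/432, spread=61/216
Step 4: max=16063/5184, min=15041/5184, spread=511/2592
Step 5: max=190933/62208, min=182315/62208, spread=4309/31104
Step 6: max=2275783/746496, min=2203193/746496, spread=36295/373248
Step 7: max=27179629/8957952, min=26568083/8957952, spread=305773/4478976
Step 8: max=325062223/107495424, min=319910321/107495424, spread=2575951/53747712

Answer: 2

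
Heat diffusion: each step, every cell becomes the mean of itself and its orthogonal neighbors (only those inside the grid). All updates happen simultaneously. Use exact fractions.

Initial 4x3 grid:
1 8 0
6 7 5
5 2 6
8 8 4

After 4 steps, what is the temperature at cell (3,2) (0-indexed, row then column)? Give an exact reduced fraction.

Answer: 19349/3600

Derivation:
Step 1: cell (3,2) = 6
Step 2: cell (3,2) = 21/4
Step 3: cell (3,2) = 1309/240
Step 4: cell (3,2) = 19349/3600
Full grid after step 4:
  8707/1800 255701/54000 300527/64800
  182849/36000 890507/180000 1041719/216000
  196199/36000 52949/10000 371273/72000
  122119/21600 802961/144000 19349/3600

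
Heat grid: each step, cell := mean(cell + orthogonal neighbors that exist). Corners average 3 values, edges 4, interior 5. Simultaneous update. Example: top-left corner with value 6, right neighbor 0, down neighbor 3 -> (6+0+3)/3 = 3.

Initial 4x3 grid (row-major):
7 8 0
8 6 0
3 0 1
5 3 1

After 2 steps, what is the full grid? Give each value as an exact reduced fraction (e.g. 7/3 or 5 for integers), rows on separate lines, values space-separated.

Answer: 227/36 1199/240 29/9
331/60 4 559/240
61/15 11/4 391/240
119/36 611/240 53/36

Derivation:
After step 1:
  23/3 21/4 8/3
  6 22/5 7/4
  4 13/5 1/2
  11/3 9/4 5/3
After step 2:
  227/36 1199/240 29/9
  331/60 4 559/240
  61/15 11/4 391/240
  119/36 611/240 53/36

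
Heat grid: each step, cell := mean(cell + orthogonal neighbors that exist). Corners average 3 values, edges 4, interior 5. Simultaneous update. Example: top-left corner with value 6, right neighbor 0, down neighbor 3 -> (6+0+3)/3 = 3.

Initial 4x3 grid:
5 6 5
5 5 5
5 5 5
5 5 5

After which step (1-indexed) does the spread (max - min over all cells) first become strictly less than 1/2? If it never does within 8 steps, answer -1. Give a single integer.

Answer: 1

Derivation:
Step 1: max=16/3, min=5, spread=1/3
  -> spread < 1/2 first at step 1
Step 2: max=1267/240, min=5, spread=67/240
Step 3: max=11237/2160, min=5, spread=437/2160
Step 4: max=4477531/864000, min=5009/1000, spread=29951/172800
Step 5: max=40095821/7776000, min=16954/3375, spread=206761/1555200
Step 6: max=16008195571/3110400000, min=27165671/5400000, spread=14430763/124416000
Step 7: max=958227741689/186624000000, min=2177652727/432000000, spread=139854109/1492992000
Step 8: max=57409671890251/11197440000000, min=196251228977/38880000000, spread=7114543559/89579520000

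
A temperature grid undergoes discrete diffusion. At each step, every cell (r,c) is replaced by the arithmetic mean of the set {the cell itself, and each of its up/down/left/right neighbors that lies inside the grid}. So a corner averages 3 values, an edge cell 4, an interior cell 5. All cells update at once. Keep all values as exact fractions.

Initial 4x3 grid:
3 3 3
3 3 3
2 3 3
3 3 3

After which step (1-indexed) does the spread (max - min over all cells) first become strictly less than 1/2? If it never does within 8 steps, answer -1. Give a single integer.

Answer: 1

Derivation:
Step 1: max=3, min=8/3, spread=1/3
  -> spread < 1/2 first at step 1
Step 2: max=3, min=329/120, spread=31/120
Step 3: max=3, min=3029/1080, spread=211/1080
Step 4: max=5353/1800, min=307103/108000, spread=14077/108000
Step 5: max=320317/108000, min=2775593/972000, spread=5363/48600
Step 6: max=177131/60000, min=83739191/29160000, spread=93859/1166400
Step 7: max=286263533/97200000, min=5038525519/1749600000, spread=4568723/69984000
Step 8: max=8566381111/2916000000, min=303147564371/104976000000, spread=8387449/167961600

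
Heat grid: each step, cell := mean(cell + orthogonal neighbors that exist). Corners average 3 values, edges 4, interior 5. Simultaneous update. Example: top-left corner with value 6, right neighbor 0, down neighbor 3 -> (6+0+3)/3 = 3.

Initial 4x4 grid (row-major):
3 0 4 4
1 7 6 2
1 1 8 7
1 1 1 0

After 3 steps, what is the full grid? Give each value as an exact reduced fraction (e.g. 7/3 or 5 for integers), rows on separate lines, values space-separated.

After step 1:
  4/3 7/2 7/2 10/3
  3 3 27/5 19/4
  1 18/5 23/5 17/4
  1 1 5/2 8/3
After step 2:
  47/18 17/6 59/15 139/36
  25/12 37/10 17/4 133/30
  43/20 66/25 407/100 61/15
  1 81/40 323/120 113/36
After step 3:
  271/108 1177/360 1339/360 2201/540
  949/360 1163/375 1529/375 299/72
  1181/600 2917/1000 10631/3000 7069/1800
  69/40 2507/1200 10733/3600 3563/1080

Answer: 271/108 1177/360 1339/360 2201/540
949/360 1163/375 1529/375 299/72
1181/600 2917/1000 10631/3000 7069/1800
69/40 2507/1200 10733/3600 3563/1080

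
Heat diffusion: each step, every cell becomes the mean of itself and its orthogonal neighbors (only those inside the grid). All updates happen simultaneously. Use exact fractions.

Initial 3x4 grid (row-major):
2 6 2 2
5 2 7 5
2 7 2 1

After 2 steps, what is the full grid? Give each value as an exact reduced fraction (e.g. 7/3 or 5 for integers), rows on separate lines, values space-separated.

Answer: 121/36 1019/240 277/80 11/3
343/80 18/5 17/4 781/240
32/9 527/120 413/120 32/9

Derivation:
After step 1:
  13/3 3 17/4 3
  11/4 27/5 18/5 15/4
  14/3 13/4 17/4 8/3
After step 2:
  121/36 1019/240 277/80 11/3
  343/80 18/5 17/4 781/240
  32/9 527/120 413/120 32/9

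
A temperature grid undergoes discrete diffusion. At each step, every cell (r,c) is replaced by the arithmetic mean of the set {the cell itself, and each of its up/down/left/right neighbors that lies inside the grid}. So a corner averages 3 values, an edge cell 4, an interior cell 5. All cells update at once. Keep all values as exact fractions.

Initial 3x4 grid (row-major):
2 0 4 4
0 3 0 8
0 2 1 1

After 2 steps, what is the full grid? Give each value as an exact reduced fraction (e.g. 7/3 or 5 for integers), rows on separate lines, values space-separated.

Answer: 25/18 71/48 767/240 127/36
43/48 46/25 209/100 907/240
41/36 25/24 271/120 91/36

Derivation:
After step 1:
  2/3 9/4 2 16/3
  5/4 1 16/5 13/4
  2/3 3/2 1 10/3
After step 2:
  25/18 71/48 767/240 127/36
  43/48 46/25 209/100 907/240
  41/36 25/24 271/120 91/36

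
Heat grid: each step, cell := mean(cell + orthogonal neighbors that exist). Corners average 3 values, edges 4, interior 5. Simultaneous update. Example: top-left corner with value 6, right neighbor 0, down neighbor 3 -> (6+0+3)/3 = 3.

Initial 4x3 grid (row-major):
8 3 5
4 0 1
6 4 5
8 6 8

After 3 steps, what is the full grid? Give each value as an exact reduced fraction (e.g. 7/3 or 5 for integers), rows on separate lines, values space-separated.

Answer: 83/20 373/100 267/80
5291/1200 7721/2000 8657/2400
1148/225 9511/2000 32411/7200
6251/1080 4509/800 11627/2160

Derivation:
After step 1:
  5 4 3
  9/2 12/5 11/4
  11/2 21/5 9/2
  20/3 13/2 19/3
After step 2:
  9/2 18/5 13/4
  87/20 357/100 253/80
  313/60 231/50 1067/240
  56/9 237/40 52/9
After step 3:
  83/20 373/100 267/80
  5291/1200 7721/2000 8657/2400
  1148/225 9511/2000 32411/7200
  6251/1080 4509/800 11627/2160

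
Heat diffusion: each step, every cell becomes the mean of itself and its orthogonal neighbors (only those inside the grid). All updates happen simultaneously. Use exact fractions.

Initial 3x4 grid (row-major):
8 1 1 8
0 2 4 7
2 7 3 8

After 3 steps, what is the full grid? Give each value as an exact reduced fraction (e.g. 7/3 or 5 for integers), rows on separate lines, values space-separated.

Answer: 361/120 3907/1200 14821/3600 10349/2160
3677/1200 3451/1000 25571/6000 75739/14400
589/180 2191/600 352/75 3853/720

Derivation:
After step 1:
  3 3 7/2 16/3
  3 14/5 17/5 27/4
  3 7/2 11/2 6
After step 2:
  3 123/40 457/120 187/36
  59/20 157/50 439/100 1289/240
  19/6 37/10 23/5 73/12
After step 3:
  361/120 3907/1200 14821/3600 10349/2160
  3677/1200 3451/1000 25571/6000 75739/14400
  589/180 2191/600 352/75 3853/720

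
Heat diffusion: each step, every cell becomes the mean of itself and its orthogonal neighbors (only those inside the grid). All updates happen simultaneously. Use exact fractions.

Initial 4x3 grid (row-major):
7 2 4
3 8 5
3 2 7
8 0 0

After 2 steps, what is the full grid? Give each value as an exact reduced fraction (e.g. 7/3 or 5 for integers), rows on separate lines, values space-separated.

Answer: 29/6 203/48 179/36
69/16 49/10 103/24
203/48 18/5 95/24
61/18 25/8 25/9

Derivation:
After step 1:
  4 21/4 11/3
  21/4 4 6
  4 4 7/2
  11/3 5/2 7/3
After step 2:
  29/6 203/48 179/36
  69/16 49/10 103/24
  203/48 18/5 95/24
  61/18 25/8 25/9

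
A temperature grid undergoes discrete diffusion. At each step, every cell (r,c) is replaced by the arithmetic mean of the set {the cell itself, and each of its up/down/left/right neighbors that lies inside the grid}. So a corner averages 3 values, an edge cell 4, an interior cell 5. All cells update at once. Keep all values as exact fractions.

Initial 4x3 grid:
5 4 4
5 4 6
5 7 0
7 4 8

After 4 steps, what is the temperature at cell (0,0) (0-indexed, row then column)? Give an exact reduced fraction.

Answer: 604889/129600

Derivation:
Step 1: cell (0,0) = 14/3
Step 2: cell (0,0) = 41/9
Step 3: cell (0,0) = 2593/540
Step 4: cell (0,0) = 604889/129600
Full grid after step 4:
  604889/129600 4012751/864000 572789/129600
  1068859/216000 1667269/360000 1001359/216000
  1092539/216000 909347/180000 37557/8000
  86783/16200 2189323/432000 54197/10800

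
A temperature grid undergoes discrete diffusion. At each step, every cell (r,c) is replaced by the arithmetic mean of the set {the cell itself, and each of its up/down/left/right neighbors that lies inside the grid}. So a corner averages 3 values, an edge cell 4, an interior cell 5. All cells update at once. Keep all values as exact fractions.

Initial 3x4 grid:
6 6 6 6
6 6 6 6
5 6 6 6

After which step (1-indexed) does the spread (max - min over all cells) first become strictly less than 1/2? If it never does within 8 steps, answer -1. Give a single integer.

Step 1: max=6, min=17/3, spread=1/3
  -> spread < 1/2 first at step 1
Step 2: max=6, min=103/18, spread=5/18
Step 3: max=6, min=1255/216, spread=41/216
Step 4: max=6, min=151303/25920, spread=4217/25920
Step 5: max=43121/7200, min=9122051/1555200, spread=38417/311040
Step 6: max=861403/144000, min=548671789/93312000, spread=1903471/18662400
Step 7: max=25804241/4320000, min=32991330911/5598720000, spread=18038617/223948800
Step 8: max=2319873241/388800000, min=1982271017149/335923200000, spread=883978523/13436928000

Answer: 1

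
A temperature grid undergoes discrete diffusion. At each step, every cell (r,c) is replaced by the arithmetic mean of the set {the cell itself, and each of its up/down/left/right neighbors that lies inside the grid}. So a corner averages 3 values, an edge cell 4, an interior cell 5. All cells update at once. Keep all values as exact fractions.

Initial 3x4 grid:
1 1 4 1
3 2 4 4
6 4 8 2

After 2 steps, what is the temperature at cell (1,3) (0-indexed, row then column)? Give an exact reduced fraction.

Step 1: cell (1,3) = 11/4
Step 2: cell (1,3) = 889/240
Full grid after step 2:
  20/9 269/120 119/40 11/4
  59/20 86/25 339/100 889/240
  37/9 499/120 557/120 143/36

Answer: 889/240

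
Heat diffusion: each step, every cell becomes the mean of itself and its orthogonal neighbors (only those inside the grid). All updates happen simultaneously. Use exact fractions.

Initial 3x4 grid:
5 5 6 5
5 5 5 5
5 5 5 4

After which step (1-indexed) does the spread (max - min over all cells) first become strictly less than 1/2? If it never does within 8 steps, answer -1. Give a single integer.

Step 1: max=16/3, min=14/3, spread=2/3
Step 2: max=631/120, min=85/18, spread=193/360
Step 3: max=6167/1200, min=5261/1080, spread=2893/10800
  -> spread < 1/2 first at step 3
Step 4: max=275741/54000, min=635579/129600, spread=130997/648000
Step 5: max=10977031/2160000, min=38487511/7776000, spread=5149003/38880000
Step 6: max=98436461/19440000, min=2317231889/466560000, spread=1809727/18662400
Step 7: max=9824234809/1944000000, min=139515446251/27993600000, spread=9767674993/139968000000
Step 8: max=88310352929/17496000000, min=8386001055809/1679616000000, spread=734342603/13436928000

Answer: 3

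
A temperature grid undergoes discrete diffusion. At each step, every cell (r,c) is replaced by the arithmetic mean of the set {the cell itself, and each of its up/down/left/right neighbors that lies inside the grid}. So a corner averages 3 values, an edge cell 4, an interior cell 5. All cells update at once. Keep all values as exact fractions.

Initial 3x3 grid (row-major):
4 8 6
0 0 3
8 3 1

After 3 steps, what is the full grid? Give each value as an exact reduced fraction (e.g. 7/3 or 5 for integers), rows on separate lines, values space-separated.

Answer: 1373/360 27823/7200 1061/270
764/225 5113/1500 7991/2400
1717/540 3583/1200 3199/1080

Derivation:
After step 1:
  4 9/2 17/3
  3 14/5 5/2
  11/3 3 7/3
After step 2:
  23/6 509/120 38/9
  101/30 79/25 133/40
  29/9 59/20 47/18
After step 3:
  1373/360 27823/7200 1061/270
  764/225 5113/1500 7991/2400
  1717/540 3583/1200 3199/1080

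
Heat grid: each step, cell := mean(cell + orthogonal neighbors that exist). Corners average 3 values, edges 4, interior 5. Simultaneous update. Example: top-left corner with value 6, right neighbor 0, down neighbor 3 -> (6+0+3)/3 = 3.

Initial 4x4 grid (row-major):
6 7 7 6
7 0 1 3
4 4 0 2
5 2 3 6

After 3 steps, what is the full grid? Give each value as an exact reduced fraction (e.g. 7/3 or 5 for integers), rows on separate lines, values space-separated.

After step 1:
  20/3 5 21/4 16/3
  17/4 19/5 11/5 3
  5 2 2 11/4
  11/3 7/2 11/4 11/3
After step 2:
  191/36 1243/240 1067/240 163/36
  1183/240 69/20 13/4 797/240
  179/48 163/50 117/50 137/48
  73/18 143/48 143/48 55/18
After step 3:
  5549/1080 6617/1440 1253/288 2213/540
  6269/1440 12041/3000 2521/750 5023/1440
  28753/7200 1891/600 881/300 20827/7200
  775/216 23893/7200 20437/7200 80/27

Answer: 5549/1080 6617/1440 1253/288 2213/540
6269/1440 12041/3000 2521/750 5023/1440
28753/7200 1891/600 881/300 20827/7200
775/216 23893/7200 20437/7200 80/27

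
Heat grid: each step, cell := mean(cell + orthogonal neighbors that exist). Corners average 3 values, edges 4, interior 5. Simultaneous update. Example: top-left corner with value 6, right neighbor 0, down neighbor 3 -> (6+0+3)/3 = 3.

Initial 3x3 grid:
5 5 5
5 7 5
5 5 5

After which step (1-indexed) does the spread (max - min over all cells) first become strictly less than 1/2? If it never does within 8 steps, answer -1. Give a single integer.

Answer: 2

Derivation:
Step 1: max=11/2, min=5, spread=1/2
Step 2: max=137/25, min=209/40, spread=51/200
  -> spread < 1/2 first at step 2
Step 3: max=12823/2400, min=947/180, spread=589/7200
Step 4: max=79943/15000, min=761081/144000, spread=31859/720000
Step 5: max=45891607/8640000, min=4764721/900000, spread=751427/43200000
Step 6: max=286634687/54000000, min=2747063129/518400000, spread=23149331/2592000000
Step 7: max=165002654263/31104000000, min=17174931889/3240000000, spread=616540643/155520000000
Step 8: max=1031112453983/194400000000, min=9895132008761/1866240000000, spread=17737747379/9331200000000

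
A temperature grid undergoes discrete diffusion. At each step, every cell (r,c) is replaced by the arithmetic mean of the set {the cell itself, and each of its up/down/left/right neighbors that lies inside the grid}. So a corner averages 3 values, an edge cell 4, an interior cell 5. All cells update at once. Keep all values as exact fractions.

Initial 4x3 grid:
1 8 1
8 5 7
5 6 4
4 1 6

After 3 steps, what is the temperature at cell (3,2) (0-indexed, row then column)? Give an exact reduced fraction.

Answer: 9277/2160

Derivation:
Step 1: cell (3,2) = 11/3
Step 2: cell (3,2) = 41/9
Step 3: cell (3,2) = 9277/2160
Full grid after step 3:
  11413/2160 4633/960 11063/2160
  355/72 2141/400 691/144
  451/90 367/80 3583/720
  9227/2160 1457/320 9277/2160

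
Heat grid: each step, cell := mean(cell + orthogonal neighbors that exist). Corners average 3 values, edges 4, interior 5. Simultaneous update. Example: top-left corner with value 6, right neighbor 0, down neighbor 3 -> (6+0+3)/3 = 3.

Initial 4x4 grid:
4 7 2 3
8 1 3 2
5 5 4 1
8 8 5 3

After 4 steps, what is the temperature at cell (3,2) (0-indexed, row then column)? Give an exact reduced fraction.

Step 1: cell (3,2) = 5
Step 2: cell (3,2) = 181/40
Step 3: cell (3,2) = 871/200
Step 4: cell (3,2) = 8713/2000
Full grid after step 4:
  303083/64800 918731/216000 728507/216000 6064/2025
  546523/108000 781013/180000 161717/45000 642317/216000
  64843/12000 49167/10000 1867/480 242063/72000
  12481/2160 93457/18000 8713/2000 26539/7200

Answer: 8713/2000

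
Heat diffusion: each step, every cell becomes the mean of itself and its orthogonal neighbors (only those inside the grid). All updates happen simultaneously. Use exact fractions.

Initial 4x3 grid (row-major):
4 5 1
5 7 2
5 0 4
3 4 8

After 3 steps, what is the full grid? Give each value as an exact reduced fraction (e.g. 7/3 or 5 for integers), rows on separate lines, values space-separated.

After step 1:
  14/3 17/4 8/3
  21/4 19/5 7/2
  13/4 4 7/2
  4 15/4 16/3
After step 2:
  85/18 923/240 125/36
  509/120 104/25 101/30
  33/8 183/50 49/12
  11/3 205/48 151/36
After step 3:
  9223/2160 58321/14400 7693/2160
  3881/900 23129/6000 6787/1800
  1177/300 24359/6000 6887/1800
  193/48 56851/14400 1807/432

Answer: 9223/2160 58321/14400 7693/2160
3881/900 23129/6000 6787/1800
1177/300 24359/6000 6887/1800
193/48 56851/14400 1807/432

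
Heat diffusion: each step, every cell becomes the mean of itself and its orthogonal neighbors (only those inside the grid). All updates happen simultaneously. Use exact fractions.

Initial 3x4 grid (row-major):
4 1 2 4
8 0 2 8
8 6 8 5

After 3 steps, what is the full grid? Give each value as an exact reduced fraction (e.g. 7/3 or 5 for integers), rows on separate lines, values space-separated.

Answer: 524/135 772/225 12527/3600 1751/432
16727/3600 25417/6000 12941/3000 66923/14400
11759/2160 37229/7200 4081/800 389/72

Derivation:
After step 1:
  13/3 7/4 9/4 14/3
  5 17/5 4 19/4
  22/3 11/2 21/4 7
After step 2:
  133/36 44/15 19/6 35/9
  301/60 393/100 393/100 245/48
  107/18 1289/240 87/16 17/3
After step 3:
  524/135 772/225 12527/3600 1751/432
  16727/3600 25417/6000 12941/3000 66923/14400
  11759/2160 37229/7200 4081/800 389/72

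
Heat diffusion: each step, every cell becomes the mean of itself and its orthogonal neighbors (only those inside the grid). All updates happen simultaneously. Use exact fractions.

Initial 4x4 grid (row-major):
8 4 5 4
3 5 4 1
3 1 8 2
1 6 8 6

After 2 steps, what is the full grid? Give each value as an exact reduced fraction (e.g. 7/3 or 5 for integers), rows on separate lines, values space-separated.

Answer: 61/12 363/80 1061/240 31/9
303/80 457/100 98/25 56/15
881/240 93/25 501/100 127/30
28/9 71/15 157/30 199/36

Derivation:
After step 1:
  5 11/2 17/4 10/3
  19/4 17/5 23/5 11/4
  2 23/5 23/5 17/4
  10/3 4 7 16/3
After step 2:
  61/12 363/80 1061/240 31/9
  303/80 457/100 98/25 56/15
  881/240 93/25 501/100 127/30
  28/9 71/15 157/30 199/36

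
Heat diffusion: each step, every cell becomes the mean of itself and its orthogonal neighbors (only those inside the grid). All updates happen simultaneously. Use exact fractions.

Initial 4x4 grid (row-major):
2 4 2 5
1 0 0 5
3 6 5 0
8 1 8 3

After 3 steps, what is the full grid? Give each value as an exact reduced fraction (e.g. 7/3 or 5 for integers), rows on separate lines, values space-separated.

After step 1:
  7/3 2 11/4 4
  3/2 11/5 12/5 5/2
  9/2 3 19/5 13/4
  4 23/4 17/4 11/3
After step 2:
  35/18 557/240 223/80 37/12
  79/30 111/50 273/100 243/80
  13/4 77/20 167/50 793/240
  19/4 17/4 131/30 67/18
After step 3:
  4967/2160 16691/7200 6553/2400 1069/360
  9043/3600 3301/1200 2823/1000 2431/800
  869/240 1691/500 21109/6000 24127/7200
  49/12 1033/240 14111/3600 8203/2160

Answer: 4967/2160 16691/7200 6553/2400 1069/360
9043/3600 3301/1200 2823/1000 2431/800
869/240 1691/500 21109/6000 24127/7200
49/12 1033/240 14111/3600 8203/2160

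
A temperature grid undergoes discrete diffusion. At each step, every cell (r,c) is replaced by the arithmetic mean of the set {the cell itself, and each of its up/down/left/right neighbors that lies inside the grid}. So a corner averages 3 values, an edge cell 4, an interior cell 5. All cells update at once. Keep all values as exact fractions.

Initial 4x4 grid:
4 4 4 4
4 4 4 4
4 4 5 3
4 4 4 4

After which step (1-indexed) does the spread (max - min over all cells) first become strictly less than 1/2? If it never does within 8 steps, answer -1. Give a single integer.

Step 1: max=17/4, min=11/3, spread=7/12
Step 2: max=413/100, min=185/48, spread=331/1200
  -> spread < 1/2 first at step 2
Step 3: max=1633/400, min=425/108, spread=1591/10800
Step 4: max=11677/2880, min=856273/216000, spread=9751/108000
Step 5: max=58267/14400, min=8598017/2160000, spread=142033/2160000
Step 6: max=7269869/1800000, min=77564527/19440000, spread=4750291/97200000
Step 7: max=784801733/194400000, min=7766814929/1944000000, spread=9022489/216000000
Step 8: max=2612936447/648000000, min=69963638839/17496000000, spread=58564523/1749600000

Answer: 2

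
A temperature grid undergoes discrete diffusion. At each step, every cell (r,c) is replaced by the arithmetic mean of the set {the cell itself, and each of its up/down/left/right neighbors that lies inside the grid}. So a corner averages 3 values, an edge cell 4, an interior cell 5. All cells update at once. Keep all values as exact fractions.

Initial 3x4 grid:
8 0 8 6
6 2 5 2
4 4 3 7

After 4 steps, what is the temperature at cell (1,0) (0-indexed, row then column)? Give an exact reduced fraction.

Step 1: cell (1,0) = 5
Step 2: cell (1,0) = 133/30
Step 3: cell (1,0) = 7871/1800
Step 4: cell (1,0) = 468649/108000
Full grid after step 4:
  287269/64800 959053/216000 977813/216000 302219/64800
  468649/108000 772499/180000 793799/180000 978083/216000
  137297/32400 227107/54000 19181/4500 5311/1200

Answer: 468649/108000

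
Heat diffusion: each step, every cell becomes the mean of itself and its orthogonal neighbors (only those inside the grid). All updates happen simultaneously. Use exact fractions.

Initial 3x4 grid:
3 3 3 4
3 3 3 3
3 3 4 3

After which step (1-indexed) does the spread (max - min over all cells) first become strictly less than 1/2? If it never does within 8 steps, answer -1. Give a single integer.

Step 1: max=10/3, min=3, spread=1/3
  -> spread < 1/2 first at step 1
Step 2: max=787/240, min=3, spread=67/240
Step 3: max=7067/2160, min=145/48, spread=271/1080
Step 4: max=420799/129600, min=7321/2400, spread=5093/25920
Step 5: max=25139501/7776000, min=662611/216000, spread=257101/1555200
Step 6: max=1501333999/466560000, min=19987967/6480000, spread=497603/3732480
Step 7: max=89774837141/27993600000, min=200646113/64800000, spread=123828653/1119744000
Step 8: max=5369989884319/1679616000000, min=18118295413/5832000000, spread=1215366443/13436928000

Answer: 1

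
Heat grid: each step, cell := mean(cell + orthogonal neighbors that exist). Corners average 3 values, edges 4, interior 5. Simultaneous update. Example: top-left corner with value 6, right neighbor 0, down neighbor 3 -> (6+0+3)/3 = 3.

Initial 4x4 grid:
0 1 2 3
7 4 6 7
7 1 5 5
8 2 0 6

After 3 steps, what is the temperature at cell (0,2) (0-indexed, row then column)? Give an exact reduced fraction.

Step 1: cell (0,2) = 3
Step 2: cell (0,2) = 271/80
Step 3: cell (0,2) = 573/160
Full grid after step 3:
  448/135 23209/7200 573/160 2981/720
  28459/7200 5599/1500 8127/2000 22/5
  6383/1440 24751/6000 299/75 161/36
  9733/2160 709/180 35/9 2161/540

Answer: 573/160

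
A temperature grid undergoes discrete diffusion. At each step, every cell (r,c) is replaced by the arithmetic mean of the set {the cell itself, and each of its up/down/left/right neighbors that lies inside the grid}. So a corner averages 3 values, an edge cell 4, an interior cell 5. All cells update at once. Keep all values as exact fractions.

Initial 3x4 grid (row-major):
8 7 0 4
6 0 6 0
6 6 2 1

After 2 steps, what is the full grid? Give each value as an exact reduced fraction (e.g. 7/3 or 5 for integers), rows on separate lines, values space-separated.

After step 1:
  7 15/4 17/4 4/3
  5 5 8/5 11/4
  6 7/2 15/4 1
After step 2:
  21/4 5 41/15 25/9
  23/4 377/100 347/100 401/240
  29/6 73/16 197/80 5/2

Answer: 21/4 5 41/15 25/9
23/4 377/100 347/100 401/240
29/6 73/16 197/80 5/2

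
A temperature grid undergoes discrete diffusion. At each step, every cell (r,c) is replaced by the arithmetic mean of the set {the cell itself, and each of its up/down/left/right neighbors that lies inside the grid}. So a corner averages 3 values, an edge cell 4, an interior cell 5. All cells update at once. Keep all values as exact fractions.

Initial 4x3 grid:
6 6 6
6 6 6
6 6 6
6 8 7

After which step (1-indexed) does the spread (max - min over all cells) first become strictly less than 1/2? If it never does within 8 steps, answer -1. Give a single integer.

Answer: 4

Derivation:
Step 1: max=7, min=6, spread=1
Step 2: max=1609/240, min=6, spread=169/240
Step 3: max=1187/180, min=6, spread=107/180
Step 4: max=31169/4800, min=9047/1500, spread=11093/24000
  -> spread < 1/2 first at step 4
Step 5: max=16711129/2592000, min=654241/108000, spread=201869/518400
Step 6: max=995659471/155520000, min=131497573/21600000, spread=244384727/777600000
Step 7: max=19822595863/3110400000, min=1188079243/194400000, spread=3614791/13824000
Step 8: max=3553877368751/559872000000, min=158963873921/25920000000, spread=601288460287/2799360000000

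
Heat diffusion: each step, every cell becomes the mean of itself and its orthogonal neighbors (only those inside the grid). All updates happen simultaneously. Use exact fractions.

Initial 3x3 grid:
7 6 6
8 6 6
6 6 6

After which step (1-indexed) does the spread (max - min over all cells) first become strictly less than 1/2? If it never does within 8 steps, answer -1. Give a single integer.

Step 1: max=7, min=6, spread=1
Step 2: max=1609/240, min=6, spread=169/240
Step 3: max=1187/180, min=7339/1200, spread=1723/3600
  -> spread < 1/2 first at step 3
Step 4: max=23383/3600, min=33287/5400, spread=143/432
Step 5: max=4182103/648000, min=74657/12000, spread=1205/5184
Step 6: max=249367741/38880000, min=121511683/19440000, spread=10151/62208
Step 7: max=1656658903/259200000, min=7321344751/1166400000, spread=85517/746496
Step 8: max=892052072069/139968000000, min=146799222949/23328000000, spread=720431/8957952

Answer: 3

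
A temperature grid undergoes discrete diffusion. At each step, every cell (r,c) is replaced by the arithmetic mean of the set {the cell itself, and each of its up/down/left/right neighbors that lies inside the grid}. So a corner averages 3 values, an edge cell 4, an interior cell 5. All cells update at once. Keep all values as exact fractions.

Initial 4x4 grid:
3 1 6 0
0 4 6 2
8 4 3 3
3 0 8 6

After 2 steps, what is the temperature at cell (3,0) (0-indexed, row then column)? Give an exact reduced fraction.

Step 1: cell (3,0) = 11/3
Step 2: cell (3,0) = 67/18
Full grid after step 2:
  103/36 133/48 817/240 26/9
  71/24 73/20 18/5 787/240
  449/120 191/50 411/100 1003/240
  67/18 58/15 277/60 161/36

Answer: 67/18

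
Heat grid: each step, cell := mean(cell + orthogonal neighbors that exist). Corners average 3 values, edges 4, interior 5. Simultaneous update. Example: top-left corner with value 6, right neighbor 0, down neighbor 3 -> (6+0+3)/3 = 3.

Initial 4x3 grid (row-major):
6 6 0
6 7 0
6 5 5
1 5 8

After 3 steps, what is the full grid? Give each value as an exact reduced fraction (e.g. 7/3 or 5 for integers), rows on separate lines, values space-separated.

After step 1:
  6 19/4 2
  25/4 24/5 3
  9/2 28/5 9/2
  4 19/4 6
After step 2:
  17/3 351/80 13/4
  431/80 122/25 143/40
  407/80 483/100 191/40
  53/12 407/80 61/12
After step 3:
  1853/360 21821/4800 299/80
  12613/2400 1153/250 103/25
  11833/2400 1233/250 5479/1200
  1751/360 7767/1600 3587/720

Answer: 1853/360 21821/4800 299/80
12613/2400 1153/250 103/25
11833/2400 1233/250 5479/1200
1751/360 7767/1600 3587/720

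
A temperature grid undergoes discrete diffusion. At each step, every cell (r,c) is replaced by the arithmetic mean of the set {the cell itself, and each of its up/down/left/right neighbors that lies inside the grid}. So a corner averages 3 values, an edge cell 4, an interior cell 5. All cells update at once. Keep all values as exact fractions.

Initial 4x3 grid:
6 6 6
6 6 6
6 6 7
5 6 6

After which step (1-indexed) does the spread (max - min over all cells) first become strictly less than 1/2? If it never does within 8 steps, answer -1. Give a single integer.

Answer: 3

Derivation:
Step 1: max=19/3, min=17/3, spread=2/3
Step 2: max=751/120, min=103/18, spread=193/360
Step 3: max=7367/1200, min=6341/1080, spread=2893/10800
  -> spread < 1/2 first at step 3
Step 4: max=329741/54000, min=765179/129600, spread=130997/648000
Step 5: max=13137031/2160000, min=46263511/7776000, spread=5149003/38880000
Step 6: max=117876461/19440000, min=2783791889/466560000, spread=1809727/18662400
Step 7: max=11768234809/1944000000, min=167509046251/27993600000, spread=9767674993/139968000000
Step 8: max=105806352929/17496000000, min=10065617055809/1679616000000, spread=734342603/13436928000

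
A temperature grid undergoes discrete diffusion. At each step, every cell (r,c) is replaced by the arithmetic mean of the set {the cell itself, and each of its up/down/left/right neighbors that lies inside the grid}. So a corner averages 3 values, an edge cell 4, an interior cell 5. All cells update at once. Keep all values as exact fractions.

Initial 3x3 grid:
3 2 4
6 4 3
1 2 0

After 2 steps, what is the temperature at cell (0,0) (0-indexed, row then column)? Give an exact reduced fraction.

Step 1: cell (0,0) = 11/3
Step 2: cell (0,0) = 125/36
Full grid after step 2:
  125/36 799/240 3
  407/120 293/100 649/240
  11/4 589/240 37/18

Answer: 125/36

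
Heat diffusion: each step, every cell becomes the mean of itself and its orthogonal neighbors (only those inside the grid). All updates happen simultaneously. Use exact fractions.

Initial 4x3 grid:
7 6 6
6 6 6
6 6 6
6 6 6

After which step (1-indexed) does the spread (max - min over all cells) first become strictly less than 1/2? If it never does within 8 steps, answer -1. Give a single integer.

Answer: 1

Derivation:
Step 1: max=19/3, min=6, spread=1/3
  -> spread < 1/2 first at step 1
Step 2: max=113/18, min=6, spread=5/18
Step 3: max=1337/216, min=6, spread=41/216
Step 4: max=159737/25920, min=6, spread=4217/25920
Step 5: max=9540349/1555200, min=43279/7200, spread=38417/311040
Step 6: max=571072211/93312000, min=866597/144000, spread=1903471/18662400
Step 7: max=34193309089/5598720000, min=26035759/4320000, spread=18038617/223948800
Step 8: max=2048807382851/335923200000, min=2345726759/388800000, spread=883978523/13436928000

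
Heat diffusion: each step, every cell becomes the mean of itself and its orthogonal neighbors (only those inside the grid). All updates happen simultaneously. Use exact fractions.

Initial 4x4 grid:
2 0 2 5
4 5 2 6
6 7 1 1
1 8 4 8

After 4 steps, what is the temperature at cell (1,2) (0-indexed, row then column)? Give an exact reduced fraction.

Answer: 15689/4500

Derivation:
Step 1: cell (1,2) = 16/5
Step 2: cell (1,2) = 311/100
Step 3: cell (1,2) = 1334/375
Step 4: cell (1,2) = 15689/4500
Full grid after step 4:
  70169/21600 701/225 87487/27000 13313/4050
  2095/576 218467/60000 15689/4500 97597/27000
  314531/72000 31307/7500 739127/180000 105793/27000
  629/135 334741/72000 938759/216000 276821/64800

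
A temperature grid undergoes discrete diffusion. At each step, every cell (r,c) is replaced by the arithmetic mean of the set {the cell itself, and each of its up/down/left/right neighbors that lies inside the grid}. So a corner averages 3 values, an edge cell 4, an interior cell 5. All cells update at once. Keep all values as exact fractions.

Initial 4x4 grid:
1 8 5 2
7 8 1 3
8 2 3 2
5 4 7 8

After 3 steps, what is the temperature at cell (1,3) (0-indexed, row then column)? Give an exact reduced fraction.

Answer: 1547/450

Derivation:
Step 1: cell (1,3) = 2
Step 2: cell (1,3) = 10/3
Step 3: cell (1,3) = 1547/450
Full grid after step 3:
  2903/540 17971/3600 14371/3600 767/216
  19621/3600 7181/1500 12373/3000 1547/450
  18821/3600 14873/3000 3137/750 184/45
  1147/216 8863/1800 1727/360 241/54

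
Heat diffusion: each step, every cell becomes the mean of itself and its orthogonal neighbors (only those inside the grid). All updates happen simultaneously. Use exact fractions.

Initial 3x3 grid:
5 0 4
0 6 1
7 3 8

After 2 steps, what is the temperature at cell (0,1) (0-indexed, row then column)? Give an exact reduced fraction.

Answer: 109/48

Derivation:
Step 1: cell (0,1) = 15/4
Step 2: cell (0,1) = 109/48
Full grid after step 2:
  119/36 109/48 61/18
  23/8 21/5 149/48
  83/18 23/6 59/12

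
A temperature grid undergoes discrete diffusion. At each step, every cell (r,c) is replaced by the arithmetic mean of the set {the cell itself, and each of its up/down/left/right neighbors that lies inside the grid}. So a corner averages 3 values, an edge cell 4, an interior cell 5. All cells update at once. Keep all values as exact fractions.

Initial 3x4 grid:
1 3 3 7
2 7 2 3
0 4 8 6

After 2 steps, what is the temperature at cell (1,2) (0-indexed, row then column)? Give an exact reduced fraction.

Step 1: cell (1,2) = 23/5
Step 2: cell (1,2) = 429/100
Full grid after step 2:
  8/3 257/80 971/240 151/36
  101/40 379/100 429/100 191/40
  37/12 307/80 1201/240 91/18

Answer: 429/100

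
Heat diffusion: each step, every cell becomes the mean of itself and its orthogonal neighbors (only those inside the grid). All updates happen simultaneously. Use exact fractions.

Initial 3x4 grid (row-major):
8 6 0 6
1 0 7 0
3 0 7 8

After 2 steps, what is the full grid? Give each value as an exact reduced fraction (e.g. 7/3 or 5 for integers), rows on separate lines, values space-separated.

After step 1:
  5 7/2 19/4 2
  3 14/5 14/5 21/4
  4/3 5/2 11/2 5
After step 2:
  23/6 321/80 261/80 4
  91/30 73/25 211/50 301/80
  41/18 91/30 79/20 21/4

Answer: 23/6 321/80 261/80 4
91/30 73/25 211/50 301/80
41/18 91/30 79/20 21/4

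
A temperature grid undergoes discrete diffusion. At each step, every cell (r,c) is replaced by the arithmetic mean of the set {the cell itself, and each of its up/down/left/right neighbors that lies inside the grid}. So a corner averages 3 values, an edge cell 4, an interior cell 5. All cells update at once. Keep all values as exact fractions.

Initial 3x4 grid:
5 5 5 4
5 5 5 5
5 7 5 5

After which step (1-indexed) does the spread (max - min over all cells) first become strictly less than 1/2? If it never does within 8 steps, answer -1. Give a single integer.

Step 1: max=17/3, min=14/3, spread=1
Step 2: max=331/60, min=85/18, spread=143/180
Step 3: max=2911/540, min=1039/216, spread=209/360
Step 4: max=86041/16200, min=633683/129600, spread=3643/8640
  -> spread < 1/2 first at step 4
Step 5: max=5130149/972000, min=38364607/7776000, spread=178439/518400
Step 6: max=305511451/58320000, min=2321417633/466560000, spread=1635653/6220800
Step 7: max=9121666567/1749600000, min=140036859547/27993600000, spread=78797407/373248000
Step 8: max=68118830791/13122000000, min=8440964045873/1679616000000, spread=741990121/4478976000

Answer: 4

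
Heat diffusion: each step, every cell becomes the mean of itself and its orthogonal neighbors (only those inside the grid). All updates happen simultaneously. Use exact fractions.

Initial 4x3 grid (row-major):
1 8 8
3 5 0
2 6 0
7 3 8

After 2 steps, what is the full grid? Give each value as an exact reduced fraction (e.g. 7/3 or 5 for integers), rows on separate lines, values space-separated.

After step 1:
  4 11/2 16/3
  11/4 22/5 13/4
  9/2 16/5 7/2
  4 6 11/3
After step 2:
  49/12 577/120 169/36
  313/80 191/50 989/240
  289/80 108/25 817/240
  29/6 253/60 79/18

Answer: 49/12 577/120 169/36
313/80 191/50 989/240
289/80 108/25 817/240
29/6 253/60 79/18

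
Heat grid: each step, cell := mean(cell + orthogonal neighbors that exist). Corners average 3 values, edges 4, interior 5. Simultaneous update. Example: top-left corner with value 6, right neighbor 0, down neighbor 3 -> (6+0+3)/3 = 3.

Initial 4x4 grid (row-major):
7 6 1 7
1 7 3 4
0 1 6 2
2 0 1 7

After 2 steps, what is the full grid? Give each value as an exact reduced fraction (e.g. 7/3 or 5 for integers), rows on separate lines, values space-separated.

Answer: 41/9 533/120 177/40 49/12
781/240 98/25 373/100 339/80
493/240 11/5 357/100 881/240
8/9 239/120 313/120 139/36

Derivation:
After step 1:
  14/3 21/4 17/4 4
  15/4 18/5 21/5 4
  1 14/5 13/5 19/4
  2/3 1 7/2 10/3
After step 2:
  41/9 533/120 177/40 49/12
  781/240 98/25 373/100 339/80
  493/240 11/5 357/100 881/240
  8/9 239/120 313/120 139/36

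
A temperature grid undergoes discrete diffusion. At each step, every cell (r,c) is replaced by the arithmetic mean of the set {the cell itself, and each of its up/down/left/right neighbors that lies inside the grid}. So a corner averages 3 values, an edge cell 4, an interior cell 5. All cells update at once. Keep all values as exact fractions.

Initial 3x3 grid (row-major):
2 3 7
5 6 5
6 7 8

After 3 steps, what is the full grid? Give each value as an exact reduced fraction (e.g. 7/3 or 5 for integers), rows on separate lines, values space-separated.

After step 1:
  10/3 9/2 5
  19/4 26/5 13/2
  6 27/4 20/3
After step 2:
  151/36 541/120 16/3
  1157/240 277/50 701/120
  35/6 1477/240 239/36
After step 3:
  9737/2160 35237/7200 941/180
  73399/14400 5373/1000 42037/7200
  2017/360 86999/14400 13417/2160

Answer: 9737/2160 35237/7200 941/180
73399/14400 5373/1000 42037/7200
2017/360 86999/14400 13417/2160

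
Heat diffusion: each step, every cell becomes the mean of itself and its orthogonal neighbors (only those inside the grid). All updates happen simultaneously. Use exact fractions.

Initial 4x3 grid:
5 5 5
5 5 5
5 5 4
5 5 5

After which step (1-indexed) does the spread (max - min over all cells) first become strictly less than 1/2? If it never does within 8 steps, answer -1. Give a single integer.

Step 1: max=5, min=14/3, spread=1/3
  -> spread < 1/2 first at step 1
Step 2: max=5, min=569/120, spread=31/120
Step 3: max=5, min=5189/1080, spread=211/1080
Step 4: max=8953/1800, min=523103/108000, spread=14077/108000
Step 5: max=536317/108000, min=4719593/972000, spread=5363/48600
Step 6: max=297131/60000, min=142059191/29160000, spread=93859/1166400
Step 7: max=480663533/97200000, min=8537725519/1749600000, spread=4568723/69984000
Step 8: max=14398381111/2916000000, min=513099564371/104976000000, spread=8387449/167961600

Answer: 1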